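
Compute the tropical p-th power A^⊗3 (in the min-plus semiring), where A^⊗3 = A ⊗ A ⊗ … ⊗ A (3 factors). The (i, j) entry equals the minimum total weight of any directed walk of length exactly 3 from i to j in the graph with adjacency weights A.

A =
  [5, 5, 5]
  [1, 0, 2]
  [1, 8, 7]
A^⊗3 =
  [6, 5, 7]
  [1, 0, 2]
  [7, 6, 8]

Each entry (A^⊗3)_ij equals the minimum over all length-3 walks i = v_0 → v_1 → … → v_3 = j of Σ_t A[v_t][v_{t+1}]. For example, for (i, j) = (0, 2) we minimise over 9 possible intermediate vertex sequences; the minimum is 7, attained along the walk 0 → 1 → 1 → 2.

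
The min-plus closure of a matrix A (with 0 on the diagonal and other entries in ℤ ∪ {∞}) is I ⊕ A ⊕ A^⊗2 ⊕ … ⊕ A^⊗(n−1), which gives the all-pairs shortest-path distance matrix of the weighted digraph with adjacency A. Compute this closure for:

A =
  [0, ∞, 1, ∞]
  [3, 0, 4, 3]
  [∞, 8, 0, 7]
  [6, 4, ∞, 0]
Closure =
  [0, 9, 1, 8]
  [3, 0, 4, 3]
  [11, 8, 0, 7]
  [6, 4, 7, 0]

This is the Floyd-Warshall all-pairs shortest-path computation. For each intermediate vertex k = 0, 1, …, 3, update dist[i][j] ← min(dist[i][j], dist[i][k] + dist[k][j]). The final matrix gives, for each (i, j), the minimum total weight of any directed path from i to j (possibly empty when i = j).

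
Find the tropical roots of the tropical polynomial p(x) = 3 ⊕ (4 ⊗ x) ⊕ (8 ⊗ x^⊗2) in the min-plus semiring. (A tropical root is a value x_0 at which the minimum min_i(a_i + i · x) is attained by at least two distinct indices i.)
Roots: {-4, -1}

Each tropical root is a break point of the lower envelope of the lines y = a_i + i · x (there are 3 lines, with slopes 0, 1, ..., 2). Only the lines that attain the minimum somewhere contribute to roots; other lines are dominated. Here the surviving (envelope) indices are i = 2, i = 1, i = 0.
Intersections between consecutive envelope lines give the roots: for adjacent envelope indices i < j the intersection is x = (a_i − a_j) / (j − i). Reading off the sorted break points: {-4, -1}.
Verification: at each break x_0, at least two indices attain the minimum of min_i(a_i + i · x_0).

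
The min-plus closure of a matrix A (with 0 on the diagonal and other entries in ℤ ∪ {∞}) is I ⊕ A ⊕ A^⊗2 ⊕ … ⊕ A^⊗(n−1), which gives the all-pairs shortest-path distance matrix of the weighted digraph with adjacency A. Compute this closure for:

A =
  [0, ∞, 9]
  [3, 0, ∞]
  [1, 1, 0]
Closure =
  [0, 10, 9]
  [3, 0, 12]
  [1, 1, 0]

This is the Floyd-Warshall all-pairs shortest-path computation. For each intermediate vertex k = 0, 1, …, 2, update dist[i][j] ← min(dist[i][j], dist[i][k] + dist[k][j]). The final matrix gives, for each (i, j), the minimum total weight of any directed path from i to j (possibly empty when i = j).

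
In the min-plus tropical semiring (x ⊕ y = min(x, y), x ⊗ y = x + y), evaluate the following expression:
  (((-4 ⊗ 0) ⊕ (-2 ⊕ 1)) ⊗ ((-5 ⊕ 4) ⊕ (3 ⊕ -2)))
(((-4 ⊗ 0) ⊕ (-2 ⊕ 1)) ⊗ ((-5 ⊕ 4) ⊕ (3 ⊕ -2))) = -9

Expand innermost to outermost. Recall ⊕ takes the minimum of its arguments and ⊗ takes their sum. Working out the expression (((-4 ⊗ 0) ⊕ (-2 ⊕ 1)) ⊗ ((-5 ⊕ 4) ⊕ (3 ⊕ -2))) gives -9.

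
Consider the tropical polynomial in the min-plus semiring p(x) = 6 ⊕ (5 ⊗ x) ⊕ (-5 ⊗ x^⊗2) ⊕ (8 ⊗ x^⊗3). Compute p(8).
p(8) = 6

A tropical monomial a ⊗ x^⊗i evaluates to a + i · x. Evaluating each term at x = 8:
  Term 0 contributes 6 + 0 · 8 = 6
  Term 1 contributes 5 + 1 · 8 = 13
  Term 2 contributes -5 + 2 · 8 = 11
  Term 3 contributes 8 + 3 · 8 = 32
p(8) = ⊕ of these = min[6, 13, 11, 32] = 6.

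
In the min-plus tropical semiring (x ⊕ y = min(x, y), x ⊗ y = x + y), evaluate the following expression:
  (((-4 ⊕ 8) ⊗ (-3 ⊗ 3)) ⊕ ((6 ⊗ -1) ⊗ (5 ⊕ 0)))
(((-4 ⊕ 8) ⊗ (-3 ⊗ 3)) ⊕ ((6 ⊗ -1) ⊗ (5 ⊕ 0))) = -4

Expand innermost to outermost. Recall ⊕ takes the minimum of its arguments and ⊗ takes their sum. Working out the expression (((-4 ⊕ 8) ⊗ (-3 ⊗ 3)) ⊕ ((6 ⊗ -1) ⊗ (5 ⊕ 0))) gives -4.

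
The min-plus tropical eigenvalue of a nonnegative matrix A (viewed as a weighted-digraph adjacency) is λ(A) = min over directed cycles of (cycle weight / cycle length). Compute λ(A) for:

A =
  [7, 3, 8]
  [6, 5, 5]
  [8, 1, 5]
λ(A) = 3

Enumerate directed cycles and compute their means (weight / length). Sample:
  cycle 0 → 0: weight = 7, length = 1, mean = 7/1 ≈ 7.000
  cycle 1 → 1: weight = 5, length = 1, mean = 5/1 ≈ 5.000
  cycle 2 → 2: weight = 5, length = 1, mean = 5/1 ≈ 5.000
  cycle 0 → 1 → 0: weight = 9, length = 2, mean = 9/2 ≈ 4.500
  cycle 0 → 2 → 0: weight = 16, length = 2, mean = 16/2 ≈ 8.000
  cycle 1 → 0 → 1: weight = 9, length = 2, mean = 9/2 ≈ 4.500
Minimum mean = 3.000, attained e.g. along the cycle 1 → 2 → 1 with weight 6 and length 2. So λ(A) = 6/2 = 3.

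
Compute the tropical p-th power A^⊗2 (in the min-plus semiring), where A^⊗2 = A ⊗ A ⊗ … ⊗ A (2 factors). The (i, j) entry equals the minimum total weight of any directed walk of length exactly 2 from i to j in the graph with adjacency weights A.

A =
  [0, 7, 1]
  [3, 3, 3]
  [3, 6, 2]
A^⊗2 =
  [0, 7, 1]
  [3, 6, 4]
  [3, 8, 4]

Each entry (A^⊗2)_ij equals the minimum over all length-2 walks i = v_0 → v_1 → … → v_2 = j of Σ_t A[v_t][v_{t+1}]. For example, for (i, j) = (0, 2) we minimise over 3 possible intermediate vertex sequences; the minimum is 1, attained along the walk 0 → 0 → 2.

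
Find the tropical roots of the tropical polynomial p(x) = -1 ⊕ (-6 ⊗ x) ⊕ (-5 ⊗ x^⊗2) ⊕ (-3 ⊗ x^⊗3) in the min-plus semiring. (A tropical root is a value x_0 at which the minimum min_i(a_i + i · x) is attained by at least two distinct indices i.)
Roots: {-2, -1, 5}

Each tropical root is a break point of the lower envelope of the lines y = a_i + i · x (there are 4 lines, with slopes 0, 1, ..., 3). Only the lines that attain the minimum somewhere contribute to roots; other lines are dominated. Here the surviving (envelope) indices are i = 3, i = 2, i = 1, i = 0.
Intersections between consecutive envelope lines give the roots: for adjacent envelope indices i < j the intersection is x = (a_i − a_j) / (j − i). Reading off the sorted break points: {-2, -1, 5}.
Verification: at each break x_0, at least two indices attain the minimum of min_i(a_i + i · x_0).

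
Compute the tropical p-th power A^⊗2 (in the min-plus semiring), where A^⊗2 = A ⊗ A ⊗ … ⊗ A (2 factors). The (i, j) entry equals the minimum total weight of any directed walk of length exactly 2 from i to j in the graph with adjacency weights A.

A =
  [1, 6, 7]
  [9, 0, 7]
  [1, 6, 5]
A^⊗2 =
  [2, 6, 8]
  [8, 0, 7]
  [2, 6, 8]

Each entry (A^⊗2)_ij equals the minimum over all length-2 walks i = v_0 → v_1 → … → v_2 = j of Σ_t A[v_t][v_{t+1}]. For example, for (i, j) = (0, 2) we minimise over 3 possible intermediate vertex sequences; the minimum is 8, attained along the walk 0 → 0 → 2.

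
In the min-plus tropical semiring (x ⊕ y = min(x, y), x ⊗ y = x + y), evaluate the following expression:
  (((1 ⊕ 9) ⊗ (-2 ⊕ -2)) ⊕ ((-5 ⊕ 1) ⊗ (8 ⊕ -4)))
(((1 ⊕ 9) ⊗ (-2 ⊕ -2)) ⊕ ((-5 ⊕ 1) ⊗ (8 ⊕ -4))) = -9

Expand innermost to outermost. Recall ⊕ takes the minimum of its arguments and ⊗ takes their sum. Working out the expression (((1 ⊕ 9) ⊗ (-2 ⊕ -2)) ⊕ ((-5 ⊕ 1) ⊗ (8 ⊕ -4))) gives -9.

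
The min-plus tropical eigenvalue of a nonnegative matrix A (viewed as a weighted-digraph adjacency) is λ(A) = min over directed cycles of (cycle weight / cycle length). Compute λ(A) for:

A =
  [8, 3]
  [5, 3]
λ(A) = 3

Enumerate directed cycles and compute their means (weight / length). Sample:
  cycle 0 → 0: weight = 8, length = 1, mean = 8/1 ≈ 8.000
  cycle 1 → 1: weight = 3, length = 1, mean = 3/1 ≈ 3.000
  cycle 0 → 1 → 0: weight = 8, length = 2, mean = 8/2 ≈ 4.000
  cycle 1 → 0 → 1: weight = 8, length = 2, mean = 8/2 ≈ 4.000
Minimum mean = 3.000, attained e.g. along the cycle 1 → 1 with weight 3 and length 1. So λ(A) = 3/1 = 3.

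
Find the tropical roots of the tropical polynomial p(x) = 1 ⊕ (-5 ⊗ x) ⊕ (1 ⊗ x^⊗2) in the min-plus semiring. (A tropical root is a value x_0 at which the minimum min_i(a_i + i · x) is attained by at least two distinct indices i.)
Roots: {-6, 6}

Each tropical root is a break point of the lower envelope of the lines y = a_i + i · x (there are 3 lines, with slopes 0, 1, ..., 2). Only the lines that attain the minimum somewhere contribute to roots; other lines are dominated. Here the surviving (envelope) indices are i = 2, i = 1, i = 0.
Intersections between consecutive envelope lines give the roots: for adjacent envelope indices i < j the intersection is x = (a_i − a_j) / (j − i). Reading off the sorted break points: {-6, 6}.
Verification: at each break x_0, at least two indices attain the minimum of min_i(a_i + i · x_0).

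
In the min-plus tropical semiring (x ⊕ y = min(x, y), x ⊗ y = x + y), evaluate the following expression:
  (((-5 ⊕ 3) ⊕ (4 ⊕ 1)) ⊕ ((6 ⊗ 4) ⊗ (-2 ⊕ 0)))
(((-5 ⊕ 3) ⊕ (4 ⊕ 1)) ⊕ ((6 ⊗ 4) ⊗ (-2 ⊕ 0))) = -5

Expand innermost to outermost. Recall ⊕ takes the minimum of its arguments and ⊗ takes their sum. Working out the expression (((-5 ⊕ 3) ⊕ (4 ⊕ 1)) ⊕ ((6 ⊗ 4) ⊗ (-2 ⊕ 0))) gives -5.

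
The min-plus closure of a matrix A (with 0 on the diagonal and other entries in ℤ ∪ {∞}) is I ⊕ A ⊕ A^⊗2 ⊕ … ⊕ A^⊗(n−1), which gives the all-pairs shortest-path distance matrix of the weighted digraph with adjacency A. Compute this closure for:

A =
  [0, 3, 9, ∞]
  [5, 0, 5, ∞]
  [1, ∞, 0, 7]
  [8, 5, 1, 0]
Closure =
  [0, 3, 8, 15]
  [5, 0, 5, 12]
  [1, 4, 0, 7]
  [2, 5, 1, 0]

This is the Floyd-Warshall all-pairs shortest-path computation. For each intermediate vertex k = 0, 1, …, 3, update dist[i][j] ← min(dist[i][j], dist[i][k] + dist[k][j]). The final matrix gives, for each (i, j), the minimum total weight of any directed path from i to j (possibly empty when i = j).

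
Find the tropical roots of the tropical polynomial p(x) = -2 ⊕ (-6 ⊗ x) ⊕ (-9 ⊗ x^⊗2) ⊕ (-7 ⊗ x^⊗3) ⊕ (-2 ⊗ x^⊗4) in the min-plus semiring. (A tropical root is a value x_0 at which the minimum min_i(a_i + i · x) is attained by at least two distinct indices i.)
Roots: {-5, -2, 3, 4}

Each tropical root is a break point of the lower envelope of the lines y = a_i + i · x (there are 5 lines, with slopes 0, 1, ..., 4). Only the lines that attain the minimum somewhere contribute to roots; other lines are dominated. Here the surviving (envelope) indices are i = 4, i = 3, i = 2, i = 1, i = 0.
Intersections between consecutive envelope lines give the roots: for adjacent envelope indices i < j the intersection is x = (a_i − a_j) / (j − i). Reading off the sorted break points: {-5, -2, 3, 4}.
Verification: at each break x_0, at least two indices attain the minimum of min_i(a_i + i · x_0).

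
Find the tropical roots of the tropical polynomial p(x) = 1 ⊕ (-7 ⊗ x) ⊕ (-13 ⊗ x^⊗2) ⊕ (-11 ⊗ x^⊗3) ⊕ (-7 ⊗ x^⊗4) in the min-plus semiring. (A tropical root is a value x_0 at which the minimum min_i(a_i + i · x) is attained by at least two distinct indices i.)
Roots: {-4, -2, 6, 8}

Each tropical root is a break point of the lower envelope of the lines y = a_i + i · x (there are 5 lines, with slopes 0, 1, ..., 4). Only the lines that attain the minimum somewhere contribute to roots; other lines are dominated. Here the surviving (envelope) indices are i = 4, i = 3, i = 2, i = 1, i = 0.
Intersections between consecutive envelope lines give the roots: for adjacent envelope indices i < j the intersection is x = (a_i − a_j) / (j − i). Reading off the sorted break points: {-4, -2, 6, 8}.
Verification: at each break x_0, at least two indices attain the minimum of min_i(a_i + i · x_0).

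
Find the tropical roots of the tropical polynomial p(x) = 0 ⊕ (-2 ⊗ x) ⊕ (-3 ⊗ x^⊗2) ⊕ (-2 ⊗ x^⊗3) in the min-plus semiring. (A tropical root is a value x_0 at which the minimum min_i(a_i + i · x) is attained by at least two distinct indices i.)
Roots: {-1, 1, 2}

Each tropical root is a break point of the lower envelope of the lines y = a_i + i · x (there are 4 lines, with slopes 0, 1, ..., 3). Only the lines that attain the minimum somewhere contribute to roots; other lines are dominated. Here the surviving (envelope) indices are i = 3, i = 2, i = 1, i = 0.
Intersections between consecutive envelope lines give the roots: for adjacent envelope indices i < j the intersection is x = (a_i − a_j) / (j − i). Reading off the sorted break points: {-1, 1, 2}.
Verification: at each break x_0, at least two indices attain the minimum of min_i(a_i + i · x_0).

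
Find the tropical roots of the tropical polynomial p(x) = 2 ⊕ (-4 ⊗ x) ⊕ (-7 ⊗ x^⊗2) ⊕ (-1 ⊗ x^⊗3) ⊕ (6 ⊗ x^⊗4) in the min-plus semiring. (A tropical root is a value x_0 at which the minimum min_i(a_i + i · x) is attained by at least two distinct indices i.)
Roots: {-7, -6, 3, 6}

Each tropical root is a break point of the lower envelope of the lines y = a_i + i · x (there are 5 lines, with slopes 0, 1, ..., 4). Only the lines that attain the minimum somewhere contribute to roots; other lines are dominated. Here the surviving (envelope) indices are i = 4, i = 3, i = 2, i = 1, i = 0.
Intersections between consecutive envelope lines give the roots: for adjacent envelope indices i < j the intersection is x = (a_i − a_j) / (j − i). Reading off the sorted break points: {-7, -6, 3, 6}.
Verification: at each break x_0, at least two indices attain the minimum of min_i(a_i + i · x_0).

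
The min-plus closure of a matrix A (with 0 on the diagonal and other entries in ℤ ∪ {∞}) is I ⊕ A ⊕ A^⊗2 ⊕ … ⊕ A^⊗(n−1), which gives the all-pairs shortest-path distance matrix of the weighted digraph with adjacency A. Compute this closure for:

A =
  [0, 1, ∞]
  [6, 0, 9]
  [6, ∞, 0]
Closure =
  [0, 1, 10]
  [6, 0, 9]
  [6, 7, 0]

This is the Floyd-Warshall all-pairs shortest-path computation. For each intermediate vertex k = 0, 1, …, 2, update dist[i][j] ← min(dist[i][j], dist[i][k] + dist[k][j]). The final matrix gives, for each (i, j), the minimum total weight of any directed path from i to j (possibly empty when i = j).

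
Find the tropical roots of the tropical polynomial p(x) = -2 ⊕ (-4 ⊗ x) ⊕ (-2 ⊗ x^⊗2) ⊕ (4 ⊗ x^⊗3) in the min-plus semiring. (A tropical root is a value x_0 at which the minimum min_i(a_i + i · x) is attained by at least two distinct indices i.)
Roots: {-6, -2, 2}

Each tropical root is a break point of the lower envelope of the lines y = a_i + i · x (there are 4 lines, with slopes 0, 1, ..., 3). Only the lines that attain the minimum somewhere contribute to roots; other lines are dominated. Here the surviving (envelope) indices are i = 3, i = 2, i = 1, i = 0.
Intersections between consecutive envelope lines give the roots: for adjacent envelope indices i < j the intersection is x = (a_i − a_j) / (j − i). Reading off the sorted break points: {-6, -2, 2}.
Verification: at each break x_0, at least two indices attain the minimum of min_i(a_i + i · x_0).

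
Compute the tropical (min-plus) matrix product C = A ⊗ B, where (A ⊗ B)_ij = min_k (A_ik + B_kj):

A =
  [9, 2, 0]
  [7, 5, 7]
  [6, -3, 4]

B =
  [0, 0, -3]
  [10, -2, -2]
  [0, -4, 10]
A ⊗ B =
  [0, -4, 0]
  [7, 3, 3]
  [4, -5, -5]

Apply the min-plus product entry-by-entry:
  C[0][0] = min over k of (A[0][0] + B[0][0] = 9 + 0 = 9, A[0][1] + B[1][0] = 2 + 10 = 12, A[0][2] + B[2][0] = 0 + 0 = 0) = 0 (attained at k = 2)
  C[0][1] = min over k of (A[0][0] + B[0][1] = 9 + 0 = 9, A[0][1] + B[1][1] = 2 + -2 = 0, A[0][2] + B[2][1] = 0 + -4 = -4) = -4 (attained at k = 2)
  C[0][2] = min over k of (A[0][0] + B[0][2] = 9 + -3 = 6, A[0][1] + B[1][2] = 2 + -2 = 0, A[0][2] + B[2][2] = 0 + 10 = 10) = 0 (attained at k = 1)
  C[1][0] = min over k of (A[1][0] + B[0][0] = 7 + 0 = 7, A[1][1] + B[1][0] = 5 + 10 = 15, A[1][2] + B[2][0] = 7 + 0 = 7) = 7 (attained at k = 0)
  C[1][1] = min over k of (A[1][0] + B[0][1] = 7 + 0 = 7, A[1][1] + B[1][1] = 5 + -2 = 3, A[1][2] + B[2][1] = 7 + -4 = 3) = 3 (attained at k = 1)
  C[1][2] = min over k of (A[1][0] + B[0][2] = 7 + -3 = 4, A[1][1] + B[1][2] = 5 + -2 = 3, A[1][2] + B[2][2] = 7 + 10 = 17) = 3 (attained at k = 1)
  C[2][0] = min over k of (A[2][0] + B[0][0] = 6 + 0 = 6, A[2][1] + B[1][0] = -3 + 10 = 7, A[2][2] + B[2][0] = 4 + 0 = 4) = 4 (attained at k = 2)
  C[2][1] = min over k of (A[2][0] + B[0][1] = 6 + 0 = 6, A[2][1] + B[1][1] = -3 + -2 = -5, A[2][2] + B[2][1] = 4 + -4 = 0) = -5 (attained at k = 1)
  C[2][2] = min over k of (A[2][0] + B[0][2] = 6 + -3 = 3, A[2][1] + B[1][2] = -3 + -2 = -5, A[2][2] + B[2][2] = 4 + 10 = 14) = -5 (attained at k = 1)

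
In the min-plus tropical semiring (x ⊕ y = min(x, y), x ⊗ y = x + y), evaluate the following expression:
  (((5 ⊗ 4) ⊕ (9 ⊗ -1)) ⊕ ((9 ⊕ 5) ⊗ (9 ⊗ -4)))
(((5 ⊗ 4) ⊕ (9 ⊗ -1)) ⊕ ((9 ⊕ 5) ⊗ (9 ⊗ -4))) = 8

Expand innermost to outermost. Recall ⊕ takes the minimum of its arguments and ⊗ takes their sum. Working out the expression (((5 ⊗ 4) ⊕ (9 ⊗ -1)) ⊕ ((9 ⊕ 5) ⊗ (9 ⊗ -4))) gives 8.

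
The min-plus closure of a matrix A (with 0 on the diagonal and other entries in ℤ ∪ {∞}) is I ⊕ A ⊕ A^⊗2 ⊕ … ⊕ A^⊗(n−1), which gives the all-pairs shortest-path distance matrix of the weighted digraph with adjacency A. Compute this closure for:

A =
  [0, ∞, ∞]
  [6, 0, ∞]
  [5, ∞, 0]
Closure =
  [0, ∞, ∞]
  [6, 0, ∞]
  [5, ∞, 0]

This is the Floyd-Warshall all-pairs shortest-path computation. For each intermediate vertex k = 0, 1, …, 2, update dist[i][j] ← min(dist[i][j], dist[i][k] + dist[k][j]). The final matrix gives, for each (i, j), the minimum total weight of any directed path from i to j (possibly empty when i = j).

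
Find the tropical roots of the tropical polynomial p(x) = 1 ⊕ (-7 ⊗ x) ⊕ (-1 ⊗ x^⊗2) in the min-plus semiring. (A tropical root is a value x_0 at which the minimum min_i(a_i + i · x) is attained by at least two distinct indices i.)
Roots: {-6, 8}

Each tropical root is a break point of the lower envelope of the lines y = a_i + i · x (there are 3 lines, with slopes 0, 1, ..., 2). Only the lines that attain the minimum somewhere contribute to roots; other lines are dominated. Here the surviving (envelope) indices are i = 2, i = 1, i = 0.
Intersections between consecutive envelope lines give the roots: for adjacent envelope indices i < j the intersection is x = (a_i − a_j) / (j − i). Reading off the sorted break points: {-6, 8}.
Verification: at each break x_0, at least two indices attain the minimum of min_i(a_i + i · x_0).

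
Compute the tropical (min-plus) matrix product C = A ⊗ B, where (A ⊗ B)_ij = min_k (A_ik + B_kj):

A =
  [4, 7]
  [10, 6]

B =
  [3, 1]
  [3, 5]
A ⊗ B =
  [7, 5]
  [9, 11]

Apply the min-plus product entry-by-entry:
  C[0][0] = min over k of (A[0][0] + B[0][0] = 4 + 3 = 7, A[0][1] + B[1][0] = 7 + 3 = 10) = 7 (attained at k = 0)
  C[0][1] = min over k of (A[0][0] + B[0][1] = 4 + 1 = 5, A[0][1] + B[1][1] = 7 + 5 = 12) = 5 (attained at k = 0)
  C[1][0] = min over k of (A[1][0] + B[0][0] = 10 + 3 = 13, A[1][1] + B[1][0] = 6 + 3 = 9) = 9 (attained at k = 1)
  C[1][1] = min over k of (A[1][0] + B[0][1] = 10 + 1 = 11, A[1][1] + B[1][1] = 6 + 5 = 11) = 11 (attained at k = 0)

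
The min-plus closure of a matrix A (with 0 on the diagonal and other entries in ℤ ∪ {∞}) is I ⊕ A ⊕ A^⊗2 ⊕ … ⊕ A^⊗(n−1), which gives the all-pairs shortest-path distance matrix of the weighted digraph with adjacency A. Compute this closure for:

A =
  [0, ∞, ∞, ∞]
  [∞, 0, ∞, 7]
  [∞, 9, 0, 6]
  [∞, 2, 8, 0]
Closure =
  [0, ∞, ∞, ∞]
  [∞, 0, 15, 7]
  [∞, 8, 0, 6]
  [∞, 2, 8, 0]

This is the Floyd-Warshall all-pairs shortest-path computation. For each intermediate vertex k = 0, 1, …, 3, update dist[i][j] ← min(dist[i][j], dist[i][k] + dist[k][j]). The final matrix gives, for each (i, j), the minimum total weight of any directed path from i to j (possibly empty when i = j).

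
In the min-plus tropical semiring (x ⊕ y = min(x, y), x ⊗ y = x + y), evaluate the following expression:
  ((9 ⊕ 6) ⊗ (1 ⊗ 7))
((9 ⊕ 6) ⊗ (1 ⊗ 7)) = 14

Expand innermost to outermost. Recall ⊕ takes the minimum of its arguments and ⊗ takes their sum. Working out the expression ((9 ⊕ 6) ⊗ (1 ⊗ 7)) gives 14.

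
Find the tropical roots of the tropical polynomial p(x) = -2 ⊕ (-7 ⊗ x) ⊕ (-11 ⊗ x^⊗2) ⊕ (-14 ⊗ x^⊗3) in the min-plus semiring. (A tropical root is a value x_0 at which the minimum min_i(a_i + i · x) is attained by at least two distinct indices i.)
Roots: {3, 4, 5}

Each tropical root is a break point of the lower envelope of the lines y = a_i + i · x (there are 4 lines, with slopes 0, 1, ..., 3). Only the lines that attain the minimum somewhere contribute to roots; other lines are dominated. Here the surviving (envelope) indices are i = 3, i = 2, i = 1, i = 0.
Intersections between consecutive envelope lines give the roots: for adjacent envelope indices i < j the intersection is x = (a_i − a_j) / (j − i). Reading off the sorted break points: {3, 4, 5}.
Verification: at each break x_0, at least two indices attain the minimum of min_i(a_i + i · x_0).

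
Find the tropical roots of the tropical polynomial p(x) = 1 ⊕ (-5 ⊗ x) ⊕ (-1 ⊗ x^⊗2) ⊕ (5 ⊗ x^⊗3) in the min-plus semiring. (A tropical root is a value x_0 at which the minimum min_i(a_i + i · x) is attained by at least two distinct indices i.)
Roots: {-6, -4, 6}

Each tropical root is a break point of the lower envelope of the lines y = a_i + i · x (there are 4 lines, with slopes 0, 1, ..., 3). Only the lines that attain the minimum somewhere contribute to roots; other lines are dominated. Here the surviving (envelope) indices are i = 3, i = 2, i = 1, i = 0.
Intersections between consecutive envelope lines give the roots: for adjacent envelope indices i < j the intersection is x = (a_i − a_j) / (j − i). Reading off the sorted break points: {-6, -4, 6}.
Verification: at each break x_0, at least two indices attain the minimum of min_i(a_i + i · x_0).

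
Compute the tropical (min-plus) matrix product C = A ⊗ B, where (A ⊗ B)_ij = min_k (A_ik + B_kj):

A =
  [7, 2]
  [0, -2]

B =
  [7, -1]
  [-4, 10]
A ⊗ B =
  [-2, 6]
  [-6, -1]

Apply the min-plus product entry-by-entry:
  C[0][0] = min over k of (A[0][0] + B[0][0] = 7 + 7 = 14, A[0][1] + B[1][0] = 2 + -4 = -2) = -2 (attained at k = 1)
  C[0][1] = min over k of (A[0][0] + B[0][1] = 7 + -1 = 6, A[0][1] + B[1][1] = 2 + 10 = 12) = 6 (attained at k = 0)
  C[1][0] = min over k of (A[1][0] + B[0][0] = 0 + 7 = 7, A[1][1] + B[1][0] = -2 + -4 = -6) = -6 (attained at k = 1)
  C[1][1] = min over k of (A[1][0] + B[0][1] = 0 + -1 = -1, A[1][1] + B[1][1] = -2 + 10 = 8) = -1 (attained at k = 0)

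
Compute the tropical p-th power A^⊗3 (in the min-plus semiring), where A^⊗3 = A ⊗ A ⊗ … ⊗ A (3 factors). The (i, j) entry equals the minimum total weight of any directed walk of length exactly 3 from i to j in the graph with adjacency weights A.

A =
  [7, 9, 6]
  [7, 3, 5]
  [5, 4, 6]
A^⊗3 =
  [17, 13, 15]
  [13, 9, 11]
  [14, 10, 12]

Each entry (A^⊗3)_ij equals the minimum over all length-3 walks i = v_0 → v_1 → … → v_3 = j of Σ_t A[v_t][v_{t+1}]. For example, for (i, j) = (0, 2) we minimise over 9 possible intermediate vertex sequences; the minimum is 15, attained along the walk 0 → 2 → 1 → 2.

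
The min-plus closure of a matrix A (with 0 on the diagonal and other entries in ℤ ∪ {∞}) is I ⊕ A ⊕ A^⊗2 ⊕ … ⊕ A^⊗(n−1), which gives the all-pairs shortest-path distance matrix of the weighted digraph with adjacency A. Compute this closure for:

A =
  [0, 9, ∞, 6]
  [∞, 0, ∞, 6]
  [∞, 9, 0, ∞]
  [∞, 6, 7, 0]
Closure =
  [0, 9, 13, 6]
  [∞, 0, 13, 6]
  [∞, 9, 0, 15]
  [∞, 6, 7, 0]

This is the Floyd-Warshall all-pairs shortest-path computation. For each intermediate vertex k = 0, 1, …, 3, update dist[i][j] ← min(dist[i][j], dist[i][k] + dist[k][j]). The final matrix gives, for each (i, j), the minimum total weight of any directed path from i to j (possibly empty when i = j).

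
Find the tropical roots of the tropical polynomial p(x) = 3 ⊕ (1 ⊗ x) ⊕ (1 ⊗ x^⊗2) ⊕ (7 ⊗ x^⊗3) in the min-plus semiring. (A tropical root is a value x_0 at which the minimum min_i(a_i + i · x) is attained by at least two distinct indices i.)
Roots: {-6, 0, 2}

Each tropical root is a break point of the lower envelope of the lines y = a_i + i · x (there are 4 lines, with slopes 0, 1, ..., 3). Only the lines that attain the minimum somewhere contribute to roots; other lines are dominated. Here the surviving (envelope) indices are i = 3, i = 2, i = 1, i = 0.
Intersections between consecutive envelope lines give the roots: for adjacent envelope indices i < j the intersection is x = (a_i − a_j) / (j − i). Reading off the sorted break points: {-6, 0, 2}.
Verification: at each break x_0, at least two indices attain the minimum of min_i(a_i + i · x_0).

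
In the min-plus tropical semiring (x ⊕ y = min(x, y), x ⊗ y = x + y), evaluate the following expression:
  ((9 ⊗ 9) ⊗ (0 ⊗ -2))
((9 ⊗ 9) ⊗ (0 ⊗ -2)) = 16

Expand innermost to outermost. Recall ⊕ takes the minimum of its arguments and ⊗ takes their sum. Working out the expression ((9 ⊗ 9) ⊗ (0 ⊗ -2)) gives 16.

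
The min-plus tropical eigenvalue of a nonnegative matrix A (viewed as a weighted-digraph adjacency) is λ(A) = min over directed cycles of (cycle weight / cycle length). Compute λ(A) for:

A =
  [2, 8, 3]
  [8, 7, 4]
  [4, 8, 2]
λ(A) = 2

Enumerate directed cycles and compute their means (weight / length). Sample:
  cycle 0 → 0: weight = 2, length = 1, mean = 2/1 ≈ 2.000
  cycle 1 → 1: weight = 7, length = 1, mean = 7/1 ≈ 7.000
  cycle 2 → 2: weight = 2, length = 1, mean = 2/1 ≈ 2.000
  cycle 0 → 1 → 0: weight = 16, length = 2, mean = 16/2 ≈ 8.000
  cycle 0 → 2 → 0: weight = 7, length = 2, mean = 7/2 ≈ 3.500
  cycle 1 → 0 → 1: weight = 16, length = 2, mean = 16/2 ≈ 8.000
Minimum mean = 2.000, attained e.g. along the cycle 0 → 0 with weight 2 and length 1. So λ(A) = 2/1 = 2.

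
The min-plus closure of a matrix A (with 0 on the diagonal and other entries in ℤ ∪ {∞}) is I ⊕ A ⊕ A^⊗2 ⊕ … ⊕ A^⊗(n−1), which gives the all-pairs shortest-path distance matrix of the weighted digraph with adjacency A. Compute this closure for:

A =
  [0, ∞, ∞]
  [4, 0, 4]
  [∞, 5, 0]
Closure =
  [0, ∞, ∞]
  [4, 0, 4]
  [9, 5, 0]

This is the Floyd-Warshall all-pairs shortest-path computation. For each intermediate vertex k = 0, 1, …, 2, update dist[i][j] ← min(dist[i][j], dist[i][k] + dist[k][j]). The final matrix gives, for each (i, j), the minimum total weight of any directed path from i to j (possibly empty when i = j).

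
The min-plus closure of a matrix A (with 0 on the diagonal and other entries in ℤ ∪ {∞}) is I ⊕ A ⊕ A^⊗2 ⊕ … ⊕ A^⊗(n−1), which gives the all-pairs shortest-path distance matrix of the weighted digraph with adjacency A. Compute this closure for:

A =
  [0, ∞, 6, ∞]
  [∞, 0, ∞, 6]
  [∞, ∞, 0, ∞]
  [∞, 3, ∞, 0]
Closure =
  [0, ∞, 6, ∞]
  [∞, 0, ∞, 6]
  [∞, ∞, 0, ∞]
  [∞, 3, ∞, 0]

This is the Floyd-Warshall all-pairs shortest-path computation. For each intermediate vertex k = 0, 1, …, 3, update dist[i][j] ← min(dist[i][j], dist[i][k] + dist[k][j]). The final matrix gives, for each (i, j), the minimum total weight of any directed path from i to j (possibly empty when i = j).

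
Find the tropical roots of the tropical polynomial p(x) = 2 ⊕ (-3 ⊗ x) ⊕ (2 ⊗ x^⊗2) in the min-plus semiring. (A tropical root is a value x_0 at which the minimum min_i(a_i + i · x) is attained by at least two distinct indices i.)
Roots: {-5, 5}

Each tropical root is a break point of the lower envelope of the lines y = a_i + i · x (there are 3 lines, with slopes 0, 1, ..., 2). Only the lines that attain the minimum somewhere contribute to roots; other lines are dominated. Here the surviving (envelope) indices are i = 2, i = 1, i = 0.
Intersections between consecutive envelope lines give the roots: for adjacent envelope indices i < j the intersection is x = (a_i − a_j) / (j − i). Reading off the sorted break points: {-5, 5}.
Verification: at each break x_0, at least two indices attain the minimum of min_i(a_i + i · x_0).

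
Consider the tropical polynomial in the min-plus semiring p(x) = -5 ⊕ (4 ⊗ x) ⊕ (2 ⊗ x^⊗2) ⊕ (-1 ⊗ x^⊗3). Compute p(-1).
p(-1) = -5

A tropical monomial a ⊗ x^⊗i evaluates to a + i · x. Evaluating each term at x = -1:
  Term 0 contributes -5 + 0 · -1 = -5
  Term 1 contributes 4 + 1 · -1 = 3
  Term 2 contributes 2 + 2 · -1 = 0
  Term 3 contributes -1 + 3 · -1 = -4
p(-1) = ⊕ of these = min[-5, 3, 0, -4] = -5.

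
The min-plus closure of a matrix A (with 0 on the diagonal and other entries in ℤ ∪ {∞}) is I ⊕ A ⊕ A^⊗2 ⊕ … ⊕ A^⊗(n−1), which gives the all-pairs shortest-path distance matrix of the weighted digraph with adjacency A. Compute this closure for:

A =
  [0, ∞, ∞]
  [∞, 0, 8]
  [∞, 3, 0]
Closure =
  [0, ∞, ∞]
  [∞, 0, 8]
  [∞, 3, 0]

This is the Floyd-Warshall all-pairs shortest-path computation. For each intermediate vertex k = 0, 1, …, 2, update dist[i][j] ← min(dist[i][j], dist[i][k] + dist[k][j]). The final matrix gives, for each (i, j), the minimum total weight of any directed path from i to j (possibly empty when i = j).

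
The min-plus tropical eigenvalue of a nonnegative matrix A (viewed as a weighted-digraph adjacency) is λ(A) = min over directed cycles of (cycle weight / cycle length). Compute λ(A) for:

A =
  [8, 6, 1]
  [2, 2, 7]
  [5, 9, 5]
λ(A) = 2

Enumerate directed cycles and compute their means (weight / length). Sample:
  cycle 0 → 0: weight = 8, length = 1, mean = 8/1 ≈ 8.000
  cycle 1 → 1: weight = 2, length = 1, mean = 2/1 ≈ 2.000
  cycle 2 → 2: weight = 5, length = 1, mean = 5/1 ≈ 5.000
  cycle 0 → 1 → 0: weight = 8, length = 2, mean = 8/2 ≈ 4.000
  cycle 0 → 2 → 0: weight = 6, length = 2, mean = 6/2 ≈ 3.000
  cycle 1 → 0 → 1: weight = 8, length = 2, mean = 8/2 ≈ 4.000
Minimum mean = 2.000, attained e.g. along the cycle 1 → 1 with weight 2 and length 1. So λ(A) = 2/1 = 2.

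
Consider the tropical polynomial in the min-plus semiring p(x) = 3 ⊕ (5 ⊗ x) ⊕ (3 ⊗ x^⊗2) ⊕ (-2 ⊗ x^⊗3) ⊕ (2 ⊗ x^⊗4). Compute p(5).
p(5) = 3

A tropical monomial a ⊗ x^⊗i evaluates to a + i · x. Evaluating each term at x = 5:
  Term 0 contributes 3 + 0 · 5 = 3
  Term 1 contributes 5 + 1 · 5 = 10
  Term 2 contributes 3 + 2 · 5 = 13
  Term 3 contributes -2 + 3 · 5 = 13
  Term 4 contributes 2 + 4 · 5 = 22
p(5) = ⊕ of these = min[3, 10, 13, 13, 22] = 3.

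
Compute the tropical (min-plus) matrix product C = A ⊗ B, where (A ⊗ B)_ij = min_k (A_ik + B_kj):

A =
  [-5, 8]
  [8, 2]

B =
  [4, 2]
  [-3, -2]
A ⊗ B =
  [-1, -3]
  [-1, 0]

Apply the min-plus product entry-by-entry:
  C[0][0] = min over k of (A[0][0] + B[0][0] = -5 + 4 = -1, A[0][1] + B[1][0] = 8 + -3 = 5) = -1 (attained at k = 0)
  C[0][1] = min over k of (A[0][0] + B[0][1] = -5 + 2 = -3, A[0][1] + B[1][1] = 8 + -2 = 6) = -3 (attained at k = 0)
  C[1][0] = min over k of (A[1][0] + B[0][0] = 8 + 4 = 12, A[1][1] + B[1][0] = 2 + -3 = -1) = -1 (attained at k = 1)
  C[1][1] = min over k of (A[1][0] + B[0][1] = 8 + 2 = 10, A[1][1] + B[1][1] = 2 + -2 = 0) = 0 (attained at k = 1)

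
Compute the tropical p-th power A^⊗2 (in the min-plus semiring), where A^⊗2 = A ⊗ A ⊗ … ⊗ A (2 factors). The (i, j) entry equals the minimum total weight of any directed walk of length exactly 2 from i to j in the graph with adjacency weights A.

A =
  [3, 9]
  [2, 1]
A^⊗2 =
  [6, 10]
  [3, 2]

Each entry (A^⊗2)_ij equals the minimum over all length-2 walks i = v_0 → v_1 → … → v_2 = j of Σ_t A[v_t][v_{t+1}]. For example, for (i, j) = (0, 1) we minimise over 2 possible intermediate vertex sequences; the minimum is 10, attained along the walk 0 → 1 → 1.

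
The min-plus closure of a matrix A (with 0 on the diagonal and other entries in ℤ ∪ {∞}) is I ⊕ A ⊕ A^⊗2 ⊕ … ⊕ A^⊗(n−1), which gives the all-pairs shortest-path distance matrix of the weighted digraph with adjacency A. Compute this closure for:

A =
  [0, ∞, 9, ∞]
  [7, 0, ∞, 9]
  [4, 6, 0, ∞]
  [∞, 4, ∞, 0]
Closure =
  [0, 15, 9, 24]
  [7, 0, 16, 9]
  [4, 6, 0, 15]
  [11, 4, 20, 0]

This is the Floyd-Warshall all-pairs shortest-path computation. For each intermediate vertex k = 0, 1, …, 3, update dist[i][j] ← min(dist[i][j], dist[i][k] + dist[k][j]). The final matrix gives, for each (i, j), the minimum total weight of any directed path from i to j (possibly empty when i = j).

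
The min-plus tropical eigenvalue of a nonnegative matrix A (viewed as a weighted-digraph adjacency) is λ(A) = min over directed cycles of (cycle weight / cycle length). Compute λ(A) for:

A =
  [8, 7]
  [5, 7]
λ(A) = 6

Enumerate directed cycles and compute their means (weight / length). Sample:
  cycle 0 → 0: weight = 8, length = 1, mean = 8/1 ≈ 8.000
  cycle 1 → 1: weight = 7, length = 1, mean = 7/1 ≈ 7.000
  cycle 0 → 1 → 0: weight = 12, length = 2, mean = 12/2 ≈ 6.000
  cycle 1 → 0 → 1: weight = 12, length = 2, mean = 12/2 ≈ 6.000
Minimum mean = 6.000, attained e.g. along the cycle 0 → 1 → 0 with weight 12 and length 2. So λ(A) = 12/2 = 6.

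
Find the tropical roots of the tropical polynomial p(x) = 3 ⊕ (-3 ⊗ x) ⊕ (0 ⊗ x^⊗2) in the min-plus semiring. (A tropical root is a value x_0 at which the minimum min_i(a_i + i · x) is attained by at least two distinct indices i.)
Roots: {-3, 6}

Each tropical root is a break point of the lower envelope of the lines y = a_i + i · x (there are 3 lines, with slopes 0, 1, ..., 2). Only the lines that attain the minimum somewhere contribute to roots; other lines are dominated. Here the surviving (envelope) indices are i = 2, i = 1, i = 0.
Intersections between consecutive envelope lines give the roots: for adjacent envelope indices i < j the intersection is x = (a_i − a_j) / (j − i). Reading off the sorted break points: {-3, 6}.
Verification: at each break x_0, at least two indices attain the minimum of min_i(a_i + i · x_0).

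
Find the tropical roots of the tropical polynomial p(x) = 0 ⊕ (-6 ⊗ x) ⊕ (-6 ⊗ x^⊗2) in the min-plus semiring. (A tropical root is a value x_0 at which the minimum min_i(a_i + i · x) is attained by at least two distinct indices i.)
Roots: {0, 6}

Each tropical root is a break point of the lower envelope of the lines y = a_i + i · x (there are 3 lines, with slopes 0, 1, ..., 2). Only the lines that attain the minimum somewhere contribute to roots; other lines are dominated. Here the surviving (envelope) indices are i = 2, i = 1, i = 0.
Intersections between consecutive envelope lines give the roots: for adjacent envelope indices i < j the intersection is x = (a_i − a_j) / (j − i). Reading off the sorted break points: {0, 6}.
Verification: at each break x_0, at least two indices attain the minimum of min_i(a_i + i · x_0).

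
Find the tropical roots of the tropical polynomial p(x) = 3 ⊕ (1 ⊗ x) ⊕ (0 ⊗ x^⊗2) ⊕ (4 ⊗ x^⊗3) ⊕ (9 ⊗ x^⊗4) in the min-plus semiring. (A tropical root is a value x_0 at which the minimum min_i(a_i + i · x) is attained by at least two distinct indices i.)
Roots: {-5, -4, 1, 2}

Each tropical root is a break point of the lower envelope of the lines y = a_i + i · x (there are 5 lines, with slopes 0, 1, ..., 4). Only the lines that attain the minimum somewhere contribute to roots; other lines are dominated. Here the surviving (envelope) indices are i = 4, i = 3, i = 2, i = 1, i = 0.
Intersections between consecutive envelope lines give the roots: for adjacent envelope indices i < j the intersection is x = (a_i − a_j) / (j − i). Reading off the sorted break points: {-5, -4, 1, 2}.
Verification: at each break x_0, at least two indices attain the minimum of min_i(a_i + i · x_0).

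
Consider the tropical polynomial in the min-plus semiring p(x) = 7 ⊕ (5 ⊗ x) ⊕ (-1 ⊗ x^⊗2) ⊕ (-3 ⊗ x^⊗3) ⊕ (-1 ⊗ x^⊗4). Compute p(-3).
p(-3) = -13

A tropical monomial a ⊗ x^⊗i evaluates to a + i · x. Evaluating each term at x = -3:
  Term 0 contributes 7 + 0 · -3 = 7
  Term 1 contributes 5 + 1 · -3 = 2
  Term 2 contributes -1 + 2 · -3 = -7
  Term 3 contributes -3 + 3 · -3 = -12
  Term 4 contributes -1 + 4 · -3 = -13
p(-3) = ⊕ of these = min[7, 2, -7, -12, -13] = -13.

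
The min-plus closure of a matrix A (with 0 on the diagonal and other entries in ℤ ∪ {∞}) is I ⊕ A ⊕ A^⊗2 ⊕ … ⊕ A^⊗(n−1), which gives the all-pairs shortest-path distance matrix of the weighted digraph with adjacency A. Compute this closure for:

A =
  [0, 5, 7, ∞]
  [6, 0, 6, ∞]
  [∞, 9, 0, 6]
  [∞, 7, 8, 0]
Closure =
  [0, 5, 7, 13]
  [6, 0, 6, 12]
  [15, 9, 0, 6]
  [13, 7, 8, 0]

This is the Floyd-Warshall all-pairs shortest-path computation. For each intermediate vertex k = 0, 1, …, 3, update dist[i][j] ← min(dist[i][j], dist[i][k] + dist[k][j]). The final matrix gives, for each (i, j), the minimum total weight of any directed path from i to j (possibly empty when i = j).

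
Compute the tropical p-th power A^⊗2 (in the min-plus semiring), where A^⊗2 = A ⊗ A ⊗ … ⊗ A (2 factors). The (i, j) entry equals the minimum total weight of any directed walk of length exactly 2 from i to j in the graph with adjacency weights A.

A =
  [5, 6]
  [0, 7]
A^⊗2 =
  [6, 11]
  [5, 6]

Each entry (A^⊗2)_ij equals the minimum over all length-2 walks i = v_0 → v_1 → … → v_2 = j of Σ_t A[v_t][v_{t+1}]. For example, for (i, j) = (0, 1) we minimise over 2 possible intermediate vertex sequences; the minimum is 11, attained along the walk 0 → 0 → 1.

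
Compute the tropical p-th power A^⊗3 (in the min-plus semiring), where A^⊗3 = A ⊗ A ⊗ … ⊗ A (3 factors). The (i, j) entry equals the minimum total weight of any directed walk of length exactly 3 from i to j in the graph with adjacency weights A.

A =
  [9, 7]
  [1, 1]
A^⊗3 =
  [9, 9]
  [3, 3]

Each entry (A^⊗3)_ij equals the minimum over all length-3 walks i = v_0 → v_1 → … → v_3 = j of Σ_t A[v_t][v_{t+1}]. For example, for (i, j) = (0, 1) we minimise over 4 possible intermediate vertex sequences; the minimum is 9, attained along the walk 0 → 1 → 1 → 1.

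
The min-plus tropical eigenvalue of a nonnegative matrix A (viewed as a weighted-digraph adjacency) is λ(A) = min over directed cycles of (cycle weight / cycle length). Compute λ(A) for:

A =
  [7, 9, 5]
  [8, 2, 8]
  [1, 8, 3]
λ(A) = 2

Enumerate directed cycles and compute their means (weight / length). Sample:
  cycle 0 → 0: weight = 7, length = 1, mean = 7/1 ≈ 7.000
  cycle 1 → 1: weight = 2, length = 1, mean = 2/1 ≈ 2.000
  cycle 2 → 2: weight = 3, length = 1, mean = 3/1 ≈ 3.000
  cycle 0 → 1 → 0: weight = 17, length = 2, mean = 17/2 ≈ 8.500
  cycle 0 → 2 → 0: weight = 6, length = 2, mean = 6/2 ≈ 3.000
  cycle 1 → 0 → 1: weight = 17, length = 2, mean = 17/2 ≈ 8.500
Minimum mean = 2.000, attained e.g. along the cycle 1 → 1 with weight 2 and length 1. So λ(A) = 2/1 = 2.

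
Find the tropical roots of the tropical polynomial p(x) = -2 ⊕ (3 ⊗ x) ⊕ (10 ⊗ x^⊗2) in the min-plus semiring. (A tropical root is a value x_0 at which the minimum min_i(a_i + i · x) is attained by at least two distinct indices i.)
Roots: {-7, -5}

Each tropical root is a break point of the lower envelope of the lines y = a_i + i · x (there are 3 lines, with slopes 0, 1, ..., 2). Only the lines that attain the minimum somewhere contribute to roots; other lines are dominated. Here the surviving (envelope) indices are i = 2, i = 1, i = 0.
Intersections between consecutive envelope lines give the roots: for adjacent envelope indices i < j the intersection is x = (a_i − a_j) / (j − i). Reading off the sorted break points: {-7, -5}.
Verification: at each break x_0, at least two indices attain the minimum of min_i(a_i + i · x_0).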